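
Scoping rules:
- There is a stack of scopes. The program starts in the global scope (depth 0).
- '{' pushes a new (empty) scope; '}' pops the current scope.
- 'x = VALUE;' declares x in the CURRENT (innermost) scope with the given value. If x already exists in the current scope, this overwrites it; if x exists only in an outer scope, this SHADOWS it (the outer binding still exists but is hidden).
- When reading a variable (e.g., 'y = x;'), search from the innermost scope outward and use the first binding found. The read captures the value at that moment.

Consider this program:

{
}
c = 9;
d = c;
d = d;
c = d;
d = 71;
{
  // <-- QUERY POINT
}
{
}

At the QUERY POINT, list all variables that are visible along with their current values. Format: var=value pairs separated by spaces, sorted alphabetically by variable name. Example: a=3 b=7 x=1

Step 1: enter scope (depth=1)
Step 2: exit scope (depth=0)
Step 3: declare c=9 at depth 0
Step 4: declare d=(read c)=9 at depth 0
Step 5: declare d=(read d)=9 at depth 0
Step 6: declare c=(read d)=9 at depth 0
Step 7: declare d=71 at depth 0
Step 8: enter scope (depth=1)
Visible at query point: c=9 d=71

Answer: c=9 d=71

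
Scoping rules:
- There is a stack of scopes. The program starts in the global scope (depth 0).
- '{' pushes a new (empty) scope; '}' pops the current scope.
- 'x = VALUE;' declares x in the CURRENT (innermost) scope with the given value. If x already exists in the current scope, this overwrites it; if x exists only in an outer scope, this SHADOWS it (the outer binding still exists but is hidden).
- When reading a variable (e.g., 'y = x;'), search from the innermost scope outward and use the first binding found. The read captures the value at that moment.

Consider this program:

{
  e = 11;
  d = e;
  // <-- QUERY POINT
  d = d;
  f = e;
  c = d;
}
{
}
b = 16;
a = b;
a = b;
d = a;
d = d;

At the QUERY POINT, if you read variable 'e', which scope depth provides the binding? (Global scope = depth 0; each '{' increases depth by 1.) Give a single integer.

Step 1: enter scope (depth=1)
Step 2: declare e=11 at depth 1
Step 3: declare d=(read e)=11 at depth 1
Visible at query point: d=11 e=11

Answer: 1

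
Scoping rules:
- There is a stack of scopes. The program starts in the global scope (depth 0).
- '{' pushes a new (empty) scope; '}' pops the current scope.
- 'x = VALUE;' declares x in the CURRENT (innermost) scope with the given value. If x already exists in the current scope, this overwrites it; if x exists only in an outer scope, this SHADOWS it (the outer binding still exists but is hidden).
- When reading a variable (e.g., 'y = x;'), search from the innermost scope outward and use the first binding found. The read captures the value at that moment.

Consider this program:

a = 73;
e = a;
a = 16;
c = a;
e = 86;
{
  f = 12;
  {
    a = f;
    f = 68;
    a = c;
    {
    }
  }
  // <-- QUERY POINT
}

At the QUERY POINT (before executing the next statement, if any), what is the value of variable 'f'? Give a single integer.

Answer: 12

Derivation:
Step 1: declare a=73 at depth 0
Step 2: declare e=(read a)=73 at depth 0
Step 3: declare a=16 at depth 0
Step 4: declare c=(read a)=16 at depth 0
Step 5: declare e=86 at depth 0
Step 6: enter scope (depth=1)
Step 7: declare f=12 at depth 1
Step 8: enter scope (depth=2)
Step 9: declare a=(read f)=12 at depth 2
Step 10: declare f=68 at depth 2
Step 11: declare a=(read c)=16 at depth 2
Step 12: enter scope (depth=3)
Step 13: exit scope (depth=2)
Step 14: exit scope (depth=1)
Visible at query point: a=16 c=16 e=86 f=12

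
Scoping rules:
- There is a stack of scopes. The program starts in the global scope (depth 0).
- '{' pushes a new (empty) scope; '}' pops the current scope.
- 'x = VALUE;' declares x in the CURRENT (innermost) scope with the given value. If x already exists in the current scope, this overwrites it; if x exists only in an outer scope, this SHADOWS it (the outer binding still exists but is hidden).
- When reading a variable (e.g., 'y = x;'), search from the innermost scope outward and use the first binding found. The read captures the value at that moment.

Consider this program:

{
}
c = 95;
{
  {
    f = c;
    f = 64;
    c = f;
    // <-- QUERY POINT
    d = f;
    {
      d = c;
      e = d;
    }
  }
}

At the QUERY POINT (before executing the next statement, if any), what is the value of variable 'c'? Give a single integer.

Answer: 64

Derivation:
Step 1: enter scope (depth=1)
Step 2: exit scope (depth=0)
Step 3: declare c=95 at depth 0
Step 4: enter scope (depth=1)
Step 5: enter scope (depth=2)
Step 6: declare f=(read c)=95 at depth 2
Step 7: declare f=64 at depth 2
Step 8: declare c=(read f)=64 at depth 2
Visible at query point: c=64 f=64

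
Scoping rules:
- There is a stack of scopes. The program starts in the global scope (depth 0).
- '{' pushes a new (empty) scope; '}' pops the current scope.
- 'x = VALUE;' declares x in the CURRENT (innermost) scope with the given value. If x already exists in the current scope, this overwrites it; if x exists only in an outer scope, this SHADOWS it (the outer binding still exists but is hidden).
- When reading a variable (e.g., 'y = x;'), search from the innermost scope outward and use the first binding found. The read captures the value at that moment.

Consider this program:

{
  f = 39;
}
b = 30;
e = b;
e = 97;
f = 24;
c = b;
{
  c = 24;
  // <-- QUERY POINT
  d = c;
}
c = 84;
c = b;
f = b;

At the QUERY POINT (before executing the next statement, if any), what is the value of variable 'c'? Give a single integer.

Step 1: enter scope (depth=1)
Step 2: declare f=39 at depth 1
Step 3: exit scope (depth=0)
Step 4: declare b=30 at depth 0
Step 5: declare e=(read b)=30 at depth 0
Step 6: declare e=97 at depth 0
Step 7: declare f=24 at depth 0
Step 8: declare c=(read b)=30 at depth 0
Step 9: enter scope (depth=1)
Step 10: declare c=24 at depth 1
Visible at query point: b=30 c=24 e=97 f=24

Answer: 24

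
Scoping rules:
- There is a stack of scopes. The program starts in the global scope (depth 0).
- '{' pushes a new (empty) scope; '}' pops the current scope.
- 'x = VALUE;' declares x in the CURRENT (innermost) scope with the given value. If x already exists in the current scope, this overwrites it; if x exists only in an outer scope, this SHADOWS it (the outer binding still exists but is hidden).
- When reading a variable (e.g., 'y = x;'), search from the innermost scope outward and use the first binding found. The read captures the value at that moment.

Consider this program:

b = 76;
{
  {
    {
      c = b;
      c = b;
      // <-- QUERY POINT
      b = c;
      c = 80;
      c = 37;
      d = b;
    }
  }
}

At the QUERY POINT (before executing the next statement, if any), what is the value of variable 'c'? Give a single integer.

Answer: 76

Derivation:
Step 1: declare b=76 at depth 0
Step 2: enter scope (depth=1)
Step 3: enter scope (depth=2)
Step 4: enter scope (depth=3)
Step 5: declare c=(read b)=76 at depth 3
Step 6: declare c=(read b)=76 at depth 3
Visible at query point: b=76 c=76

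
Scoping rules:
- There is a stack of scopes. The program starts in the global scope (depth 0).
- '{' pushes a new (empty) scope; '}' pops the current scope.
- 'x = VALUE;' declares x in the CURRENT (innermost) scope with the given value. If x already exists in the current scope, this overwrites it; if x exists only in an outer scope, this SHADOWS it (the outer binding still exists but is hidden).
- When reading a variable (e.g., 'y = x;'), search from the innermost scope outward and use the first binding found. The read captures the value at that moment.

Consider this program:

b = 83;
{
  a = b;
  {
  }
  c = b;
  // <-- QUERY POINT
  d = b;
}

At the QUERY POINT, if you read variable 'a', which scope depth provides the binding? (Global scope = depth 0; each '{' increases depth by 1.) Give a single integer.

Step 1: declare b=83 at depth 0
Step 2: enter scope (depth=1)
Step 3: declare a=(read b)=83 at depth 1
Step 4: enter scope (depth=2)
Step 5: exit scope (depth=1)
Step 6: declare c=(read b)=83 at depth 1
Visible at query point: a=83 b=83 c=83

Answer: 1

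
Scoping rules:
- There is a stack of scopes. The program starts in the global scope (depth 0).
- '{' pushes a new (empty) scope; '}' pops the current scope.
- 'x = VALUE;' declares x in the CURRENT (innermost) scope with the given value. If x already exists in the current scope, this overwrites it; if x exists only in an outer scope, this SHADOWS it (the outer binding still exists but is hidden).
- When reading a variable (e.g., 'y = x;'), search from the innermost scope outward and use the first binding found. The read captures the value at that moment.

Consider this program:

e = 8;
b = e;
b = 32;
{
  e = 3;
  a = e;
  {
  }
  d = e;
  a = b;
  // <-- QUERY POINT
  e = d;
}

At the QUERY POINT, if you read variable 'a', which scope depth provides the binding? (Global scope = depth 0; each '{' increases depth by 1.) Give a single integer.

Step 1: declare e=8 at depth 0
Step 2: declare b=(read e)=8 at depth 0
Step 3: declare b=32 at depth 0
Step 4: enter scope (depth=1)
Step 5: declare e=3 at depth 1
Step 6: declare a=(read e)=3 at depth 1
Step 7: enter scope (depth=2)
Step 8: exit scope (depth=1)
Step 9: declare d=(read e)=3 at depth 1
Step 10: declare a=(read b)=32 at depth 1
Visible at query point: a=32 b=32 d=3 e=3

Answer: 1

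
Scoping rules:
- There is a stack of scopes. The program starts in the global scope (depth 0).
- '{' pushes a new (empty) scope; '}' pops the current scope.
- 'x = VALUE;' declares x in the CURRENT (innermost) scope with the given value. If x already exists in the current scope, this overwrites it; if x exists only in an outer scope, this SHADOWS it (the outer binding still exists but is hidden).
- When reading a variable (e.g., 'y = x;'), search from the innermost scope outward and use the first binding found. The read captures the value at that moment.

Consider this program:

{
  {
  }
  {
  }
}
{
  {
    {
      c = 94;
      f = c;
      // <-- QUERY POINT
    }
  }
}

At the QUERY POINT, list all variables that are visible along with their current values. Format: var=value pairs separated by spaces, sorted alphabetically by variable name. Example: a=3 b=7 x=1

Step 1: enter scope (depth=1)
Step 2: enter scope (depth=2)
Step 3: exit scope (depth=1)
Step 4: enter scope (depth=2)
Step 5: exit scope (depth=1)
Step 6: exit scope (depth=0)
Step 7: enter scope (depth=1)
Step 8: enter scope (depth=2)
Step 9: enter scope (depth=3)
Step 10: declare c=94 at depth 3
Step 11: declare f=(read c)=94 at depth 3
Visible at query point: c=94 f=94

Answer: c=94 f=94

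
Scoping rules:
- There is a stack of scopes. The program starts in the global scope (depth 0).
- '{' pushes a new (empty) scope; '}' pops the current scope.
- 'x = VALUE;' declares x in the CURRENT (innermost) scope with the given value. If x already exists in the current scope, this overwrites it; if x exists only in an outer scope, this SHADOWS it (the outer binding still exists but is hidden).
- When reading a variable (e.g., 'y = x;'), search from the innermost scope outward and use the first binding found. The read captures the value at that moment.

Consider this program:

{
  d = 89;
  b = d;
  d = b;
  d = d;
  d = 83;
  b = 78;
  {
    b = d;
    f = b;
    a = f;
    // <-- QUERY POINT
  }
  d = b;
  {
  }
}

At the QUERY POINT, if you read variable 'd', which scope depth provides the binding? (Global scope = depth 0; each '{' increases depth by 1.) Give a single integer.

Answer: 1

Derivation:
Step 1: enter scope (depth=1)
Step 2: declare d=89 at depth 1
Step 3: declare b=(read d)=89 at depth 1
Step 4: declare d=(read b)=89 at depth 1
Step 5: declare d=(read d)=89 at depth 1
Step 6: declare d=83 at depth 1
Step 7: declare b=78 at depth 1
Step 8: enter scope (depth=2)
Step 9: declare b=(read d)=83 at depth 2
Step 10: declare f=(read b)=83 at depth 2
Step 11: declare a=(read f)=83 at depth 2
Visible at query point: a=83 b=83 d=83 f=83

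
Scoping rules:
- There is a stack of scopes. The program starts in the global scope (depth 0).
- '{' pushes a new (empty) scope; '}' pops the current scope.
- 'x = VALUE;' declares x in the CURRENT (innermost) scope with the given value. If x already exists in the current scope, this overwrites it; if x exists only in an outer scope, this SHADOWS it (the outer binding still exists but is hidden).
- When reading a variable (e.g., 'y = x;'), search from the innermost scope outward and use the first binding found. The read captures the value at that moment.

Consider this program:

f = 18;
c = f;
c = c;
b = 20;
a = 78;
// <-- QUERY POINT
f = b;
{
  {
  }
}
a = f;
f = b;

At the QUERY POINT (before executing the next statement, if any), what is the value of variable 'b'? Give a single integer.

Answer: 20

Derivation:
Step 1: declare f=18 at depth 0
Step 2: declare c=(read f)=18 at depth 0
Step 3: declare c=(read c)=18 at depth 0
Step 4: declare b=20 at depth 0
Step 5: declare a=78 at depth 0
Visible at query point: a=78 b=20 c=18 f=18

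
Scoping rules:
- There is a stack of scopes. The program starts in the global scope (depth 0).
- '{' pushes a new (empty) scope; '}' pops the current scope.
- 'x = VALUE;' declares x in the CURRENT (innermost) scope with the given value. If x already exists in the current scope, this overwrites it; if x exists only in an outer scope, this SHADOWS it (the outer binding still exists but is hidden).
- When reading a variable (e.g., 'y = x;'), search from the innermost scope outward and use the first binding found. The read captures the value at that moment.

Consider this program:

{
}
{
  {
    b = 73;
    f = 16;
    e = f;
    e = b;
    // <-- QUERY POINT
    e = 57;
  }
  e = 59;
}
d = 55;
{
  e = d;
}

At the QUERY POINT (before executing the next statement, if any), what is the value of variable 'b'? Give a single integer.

Step 1: enter scope (depth=1)
Step 2: exit scope (depth=0)
Step 3: enter scope (depth=1)
Step 4: enter scope (depth=2)
Step 5: declare b=73 at depth 2
Step 6: declare f=16 at depth 2
Step 7: declare e=(read f)=16 at depth 2
Step 8: declare e=(read b)=73 at depth 2
Visible at query point: b=73 e=73 f=16

Answer: 73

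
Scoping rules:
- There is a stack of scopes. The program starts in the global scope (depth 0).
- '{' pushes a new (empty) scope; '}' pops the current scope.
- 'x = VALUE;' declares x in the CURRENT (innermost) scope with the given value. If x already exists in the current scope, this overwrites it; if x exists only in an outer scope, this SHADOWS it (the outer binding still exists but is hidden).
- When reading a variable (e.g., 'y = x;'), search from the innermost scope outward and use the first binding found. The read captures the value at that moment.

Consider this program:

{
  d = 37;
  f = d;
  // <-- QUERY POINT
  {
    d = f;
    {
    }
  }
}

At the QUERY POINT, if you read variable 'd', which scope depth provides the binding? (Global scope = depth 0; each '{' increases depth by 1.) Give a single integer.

Answer: 1

Derivation:
Step 1: enter scope (depth=1)
Step 2: declare d=37 at depth 1
Step 3: declare f=(read d)=37 at depth 1
Visible at query point: d=37 f=37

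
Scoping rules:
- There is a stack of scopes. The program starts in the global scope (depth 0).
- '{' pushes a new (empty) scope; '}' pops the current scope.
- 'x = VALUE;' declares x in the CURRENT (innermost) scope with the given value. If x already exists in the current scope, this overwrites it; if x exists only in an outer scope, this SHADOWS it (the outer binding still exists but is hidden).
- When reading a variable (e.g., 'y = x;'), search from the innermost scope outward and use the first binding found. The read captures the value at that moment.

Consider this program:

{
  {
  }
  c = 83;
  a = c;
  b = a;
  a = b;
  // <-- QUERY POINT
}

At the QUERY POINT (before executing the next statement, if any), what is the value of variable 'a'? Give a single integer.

Step 1: enter scope (depth=1)
Step 2: enter scope (depth=2)
Step 3: exit scope (depth=1)
Step 4: declare c=83 at depth 1
Step 5: declare a=(read c)=83 at depth 1
Step 6: declare b=(read a)=83 at depth 1
Step 7: declare a=(read b)=83 at depth 1
Visible at query point: a=83 b=83 c=83

Answer: 83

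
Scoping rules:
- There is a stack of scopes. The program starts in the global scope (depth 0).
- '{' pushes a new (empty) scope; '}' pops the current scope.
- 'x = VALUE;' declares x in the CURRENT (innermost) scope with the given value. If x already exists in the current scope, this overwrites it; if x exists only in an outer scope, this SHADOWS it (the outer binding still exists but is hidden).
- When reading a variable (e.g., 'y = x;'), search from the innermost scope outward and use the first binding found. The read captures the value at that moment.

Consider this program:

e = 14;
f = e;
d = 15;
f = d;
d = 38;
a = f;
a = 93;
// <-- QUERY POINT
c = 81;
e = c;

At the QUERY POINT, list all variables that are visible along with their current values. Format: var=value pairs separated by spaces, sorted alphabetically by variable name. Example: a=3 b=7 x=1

Step 1: declare e=14 at depth 0
Step 2: declare f=(read e)=14 at depth 0
Step 3: declare d=15 at depth 0
Step 4: declare f=(read d)=15 at depth 0
Step 5: declare d=38 at depth 0
Step 6: declare a=(read f)=15 at depth 0
Step 7: declare a=93 at depth 0
Visible at query point: a=93 d=38 e=14 f=15

Answer: a=93 d=38 e=14 f=15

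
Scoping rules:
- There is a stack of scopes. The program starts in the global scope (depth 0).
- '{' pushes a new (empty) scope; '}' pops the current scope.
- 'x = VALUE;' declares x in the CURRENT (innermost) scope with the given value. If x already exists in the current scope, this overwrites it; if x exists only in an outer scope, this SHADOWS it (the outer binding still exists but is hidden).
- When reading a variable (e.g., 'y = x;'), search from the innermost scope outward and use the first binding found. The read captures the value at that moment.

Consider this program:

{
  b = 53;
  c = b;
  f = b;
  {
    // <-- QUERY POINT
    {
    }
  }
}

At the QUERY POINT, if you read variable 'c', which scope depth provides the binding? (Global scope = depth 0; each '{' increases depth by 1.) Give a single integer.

Step 1: enter scope (depth=1)
Step 2: declare b=53 at depth 1
Step 3: declare c=(read b)=53 at depth 1
Step 4: declare f=(read b)=53 at depth 1
Step 5: enter scope (depth=2)
Visible at query point: b=53 c=53 f=53

Answer: 1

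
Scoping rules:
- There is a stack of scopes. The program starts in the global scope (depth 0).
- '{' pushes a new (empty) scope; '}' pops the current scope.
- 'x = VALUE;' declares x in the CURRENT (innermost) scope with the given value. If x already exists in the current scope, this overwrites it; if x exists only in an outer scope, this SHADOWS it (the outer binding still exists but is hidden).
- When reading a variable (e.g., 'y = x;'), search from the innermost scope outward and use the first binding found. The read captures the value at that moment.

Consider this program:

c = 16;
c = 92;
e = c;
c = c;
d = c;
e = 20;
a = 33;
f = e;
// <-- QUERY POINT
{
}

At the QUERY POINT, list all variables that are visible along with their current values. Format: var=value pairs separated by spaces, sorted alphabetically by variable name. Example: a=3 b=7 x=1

Step 1: declare c=16 at depth 0
Step 2: declare c=92 at depth 0
Step 3: declare e=(read c)=92 at depth 0
Step 4: declare c=(read c)=92 at depth 0
Step 5: declare d=(read c)=92 at depth 0
Step 6: declare e=20 at depth 0
Step 7: declare a=33 at depth 0
Step 8: declare f=(read e)=20 at depth 0
Visible at query point: a=33 c=92 d=92 e=20 f=20

Answer: a=33 c=92 d=92 e=20 f=20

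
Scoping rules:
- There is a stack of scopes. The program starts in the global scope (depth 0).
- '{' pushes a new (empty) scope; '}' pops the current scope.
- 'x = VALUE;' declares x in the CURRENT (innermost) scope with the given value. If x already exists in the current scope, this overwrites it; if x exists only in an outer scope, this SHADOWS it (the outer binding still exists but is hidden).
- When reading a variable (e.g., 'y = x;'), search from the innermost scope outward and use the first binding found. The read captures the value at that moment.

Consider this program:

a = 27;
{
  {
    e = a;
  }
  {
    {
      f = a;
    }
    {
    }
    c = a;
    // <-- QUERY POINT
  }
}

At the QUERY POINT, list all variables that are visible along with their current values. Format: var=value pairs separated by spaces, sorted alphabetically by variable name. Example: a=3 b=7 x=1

Step 1: declare a=27 at depth 0
Step 2: enter scope (depth=1)
Step 3: enter scope (depth=2)
Step 4: declare e=(read a)=27 at depth 2
Step 5: exit scope (depth=1)
Step 6: enter scope (depth=2)
Step 7: enter scope (depth=3)
Step 8: declare f=(read a)=27 at depth 3
Step 9: exit scope (depth=2)
Step 10: enter scope (depth=3)
Step 11: exit scope (depth=2)
Step 12: declare c=(read a)=27 at depth 2
Visible at query point: a=27 c=27

Answer: a=27 c=27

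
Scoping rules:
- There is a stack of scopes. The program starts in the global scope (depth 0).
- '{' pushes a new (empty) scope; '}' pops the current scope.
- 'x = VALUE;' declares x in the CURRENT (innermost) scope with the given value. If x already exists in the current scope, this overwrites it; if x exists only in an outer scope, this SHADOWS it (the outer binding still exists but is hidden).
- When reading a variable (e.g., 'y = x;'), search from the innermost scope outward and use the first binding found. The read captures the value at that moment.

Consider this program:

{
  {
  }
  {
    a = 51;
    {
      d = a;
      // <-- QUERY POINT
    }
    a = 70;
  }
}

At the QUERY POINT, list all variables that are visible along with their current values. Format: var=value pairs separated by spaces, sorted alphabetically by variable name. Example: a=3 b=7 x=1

Step 1: enter scope (depth=1)
Step 2: enter scope (depth=2)
Step 3: exit scope (depth=1)
Step 4: enter scope (depth=2)
Step 5: declare a=51 at depth 2
Step 6: enter scope (depth=3)
Step 7: declare d=(read a)=51 at depth 3
Visible at query point: a=51 d=51

Answer: a=51 d=51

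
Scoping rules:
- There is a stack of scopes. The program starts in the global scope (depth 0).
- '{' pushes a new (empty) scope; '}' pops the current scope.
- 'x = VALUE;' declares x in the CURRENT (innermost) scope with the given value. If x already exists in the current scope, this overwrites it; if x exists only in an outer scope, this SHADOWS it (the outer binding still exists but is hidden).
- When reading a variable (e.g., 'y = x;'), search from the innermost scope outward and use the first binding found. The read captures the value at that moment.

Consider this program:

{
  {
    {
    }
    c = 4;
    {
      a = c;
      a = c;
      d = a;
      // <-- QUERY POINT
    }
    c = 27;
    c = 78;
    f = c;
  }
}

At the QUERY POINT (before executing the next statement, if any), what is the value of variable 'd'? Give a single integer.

Step 1: enter scope (depth=1)
Step 2: enter scope (depth=2)
Step 3: enter scope (depth=3)
Step 4: exit scope (depth=2)
Step 5: declare c=4 at depth 2
Step 6: enter scope (depth=3)
Step 7: declare a=(read c)=4 at depth 3
Step 8: declare a=(read c)=4 at depth 3
Step 9: declare d=(read a)=4 at depth 3
Visible at query point: a=4 c=4 d=4

Answer: 4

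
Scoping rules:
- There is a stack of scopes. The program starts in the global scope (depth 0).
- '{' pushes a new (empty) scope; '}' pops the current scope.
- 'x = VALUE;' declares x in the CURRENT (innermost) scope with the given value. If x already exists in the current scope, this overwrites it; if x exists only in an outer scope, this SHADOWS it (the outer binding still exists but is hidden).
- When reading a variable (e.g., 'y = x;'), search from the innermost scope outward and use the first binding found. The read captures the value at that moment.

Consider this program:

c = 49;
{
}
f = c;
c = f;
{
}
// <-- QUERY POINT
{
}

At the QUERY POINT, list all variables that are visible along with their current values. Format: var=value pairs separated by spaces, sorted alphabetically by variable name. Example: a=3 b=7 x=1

Step 1: declare c=49 at depth 0
Step 2: enter scope (depth=1)
Step 3: exit scope (depth=0)
Step 4: declare f=(read c)=49 at depth 0
Step 5: declare c=(read f)=49 at depth 0
Step 6: enter scope (depth=1)
Step 7: exit scope (depth=0)
Visible at query point: c=49 f=49

Answer: c=49 f=49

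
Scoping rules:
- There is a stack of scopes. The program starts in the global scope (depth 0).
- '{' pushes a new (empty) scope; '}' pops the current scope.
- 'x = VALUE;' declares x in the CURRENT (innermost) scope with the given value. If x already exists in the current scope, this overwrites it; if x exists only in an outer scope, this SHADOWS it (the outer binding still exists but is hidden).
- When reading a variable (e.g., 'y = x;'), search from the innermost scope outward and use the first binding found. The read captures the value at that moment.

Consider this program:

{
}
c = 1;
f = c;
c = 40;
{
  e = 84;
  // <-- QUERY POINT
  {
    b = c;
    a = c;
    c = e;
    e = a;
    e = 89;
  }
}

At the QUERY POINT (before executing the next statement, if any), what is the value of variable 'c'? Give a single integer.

Answer: 40

Derivation:
Step 1: enter scope (depth=1)
Step 2: exit scope (depth=0)
Step 3: declare c=1 at depth 0
Step 4: declare f=(read c)=1 at depth 0
Step 5: declare c=40 at depth 0
Step 6: enter scope (depth=1)
Step 7: declare e=84 at depth 1
Visible at query point: c=40 e=84 f=1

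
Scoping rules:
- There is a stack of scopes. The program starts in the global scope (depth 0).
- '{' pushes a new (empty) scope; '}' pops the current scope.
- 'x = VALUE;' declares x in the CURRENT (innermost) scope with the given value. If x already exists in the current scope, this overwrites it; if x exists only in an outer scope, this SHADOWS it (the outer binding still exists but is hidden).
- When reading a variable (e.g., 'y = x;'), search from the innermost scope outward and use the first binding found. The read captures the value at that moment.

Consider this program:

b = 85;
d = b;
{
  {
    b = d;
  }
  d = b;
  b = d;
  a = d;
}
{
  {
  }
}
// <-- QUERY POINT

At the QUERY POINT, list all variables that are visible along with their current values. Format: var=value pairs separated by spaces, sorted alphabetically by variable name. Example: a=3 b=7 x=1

Answer: b=85 d=85

Derivation:
Step 1: declare b=85 at depth 0
Step 2: declare d=(read b)=85 at depth 0
Step 3: enter scope (depth=1)
Step 4: enter scope (depth=2)
Step 5: declare b=(read d)=85 at depth 2
Step 6: exit scope (depth=1)
Step 7: declare d=(read b)=85 at depth 1
Step 8: declare b=(read d)=85 at depth 1
Step 9: declare a=(read d)=85 at depth 1
Step 10: exit scope (depth=0)
Step 11: enter scope (depth=1)
Step 12: enter scope (depth=2)
Step 13: exit scope (depth=1)
Step 14: exit scope (depth=0)
Visible at query point: b=85 d=85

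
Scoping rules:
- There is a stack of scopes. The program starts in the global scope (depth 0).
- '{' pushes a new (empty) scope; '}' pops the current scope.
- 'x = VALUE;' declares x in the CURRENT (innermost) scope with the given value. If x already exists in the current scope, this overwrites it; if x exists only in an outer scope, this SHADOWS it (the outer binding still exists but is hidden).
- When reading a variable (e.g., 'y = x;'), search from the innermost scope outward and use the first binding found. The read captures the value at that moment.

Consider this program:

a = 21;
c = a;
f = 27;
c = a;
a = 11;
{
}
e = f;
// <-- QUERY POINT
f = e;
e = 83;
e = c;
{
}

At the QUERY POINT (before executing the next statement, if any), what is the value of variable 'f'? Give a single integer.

Step 1: declare a=21 at depth 0
Step 2: declare c=(read a)=21 at depth 0
Step 3: declare f=27 at depth 0
Step 4: declare c=(read a)=21 at depth 0
Step 5: declare a=11 at depth 0
Step 6: enter scope (depth=1)
Step 7: exit scope (depth=0)
Step 8: declare e=(read f)=27 at depth 0
Visible at query point: a=11 c=21 e=27 f=27

Answer: 27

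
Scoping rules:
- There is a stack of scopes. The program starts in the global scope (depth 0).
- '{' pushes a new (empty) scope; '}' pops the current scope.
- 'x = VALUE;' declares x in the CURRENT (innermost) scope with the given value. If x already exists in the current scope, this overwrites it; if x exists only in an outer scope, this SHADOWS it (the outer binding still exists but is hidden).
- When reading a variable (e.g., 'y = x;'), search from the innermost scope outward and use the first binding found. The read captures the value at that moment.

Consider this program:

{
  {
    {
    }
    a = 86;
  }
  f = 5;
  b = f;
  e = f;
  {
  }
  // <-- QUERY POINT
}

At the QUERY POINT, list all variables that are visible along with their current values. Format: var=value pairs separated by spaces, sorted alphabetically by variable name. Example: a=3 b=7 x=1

Answer: b=5 e=5 f=5

Derivation:
Step 1: enter scope (depth=1)
Step 2: enter scope (depth=2)
Step 3: enter scope (depth=3)
Step 4: exit scope (depth=2)
Step 5: declare a=86 at depth 2
Step 6: exit scope (depth=1)
Step 7: declare f=5 at depth 1
Step 8: declare b=(read f)=5 at depth 1
Step 9: declare e=(read f)=5 at depth 1
Step 10: enter scope (depth=2)
Step 11: exit scope (depth=1)
Visible at query point: b=5 e=5 f=5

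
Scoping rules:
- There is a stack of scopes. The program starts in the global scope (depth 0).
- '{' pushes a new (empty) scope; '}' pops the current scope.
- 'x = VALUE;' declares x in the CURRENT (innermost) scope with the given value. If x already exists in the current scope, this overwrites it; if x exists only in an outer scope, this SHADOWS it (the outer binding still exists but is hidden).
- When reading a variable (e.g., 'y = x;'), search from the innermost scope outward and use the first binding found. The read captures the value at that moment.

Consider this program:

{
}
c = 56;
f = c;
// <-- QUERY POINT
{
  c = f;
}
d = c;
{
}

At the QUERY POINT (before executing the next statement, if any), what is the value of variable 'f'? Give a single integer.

Step 1: enter scope (depth=1)
Step 2: exit scope (depth=0)
Step 3: declare c=56 at depth 0
Step 4: declare f=(read c)=56 at depth 0
Visible at query point: c=56 f=56

Answer: 56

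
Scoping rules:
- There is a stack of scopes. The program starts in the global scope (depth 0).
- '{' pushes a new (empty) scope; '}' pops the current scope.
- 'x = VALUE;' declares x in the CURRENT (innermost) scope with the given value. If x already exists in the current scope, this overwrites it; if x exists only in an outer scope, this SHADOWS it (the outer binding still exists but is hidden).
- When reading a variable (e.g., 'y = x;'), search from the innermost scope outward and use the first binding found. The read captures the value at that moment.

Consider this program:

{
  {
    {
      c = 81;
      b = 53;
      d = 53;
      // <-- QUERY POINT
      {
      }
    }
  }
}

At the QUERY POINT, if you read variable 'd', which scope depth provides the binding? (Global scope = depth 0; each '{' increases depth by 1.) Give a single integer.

Answer: 3

Derivation:
Step 1: enter scope (depth=1)
Step 2: enter scope (depth=2)
Step 3: enter scope (depth=3)
Step 4: declare c=81 at depth 3
Step 5: declare b=53 at depth 3
Step 6: declare d=53 at depth 3
Visible at query point: b=53 c=81 d=53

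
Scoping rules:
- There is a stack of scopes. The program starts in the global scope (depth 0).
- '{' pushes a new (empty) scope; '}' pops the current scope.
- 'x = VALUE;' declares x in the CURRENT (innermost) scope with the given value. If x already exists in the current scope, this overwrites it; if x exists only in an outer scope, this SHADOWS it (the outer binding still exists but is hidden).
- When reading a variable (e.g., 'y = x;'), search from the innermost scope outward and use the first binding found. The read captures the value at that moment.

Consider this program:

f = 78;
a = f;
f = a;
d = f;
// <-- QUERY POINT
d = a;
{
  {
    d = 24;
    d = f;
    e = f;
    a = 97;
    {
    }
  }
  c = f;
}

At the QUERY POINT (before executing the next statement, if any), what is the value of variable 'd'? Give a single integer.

Answer: 78

Derivation:
Step 1: declare f=78 at depth 0
Step 2: declare a=(read f)=78 at depth 0
Step 3: declare f=(read a)=78 at depth 0
Step 4: declare d=(read f)=78 at depth 0
Visible at query point: a=78 d=78 f=78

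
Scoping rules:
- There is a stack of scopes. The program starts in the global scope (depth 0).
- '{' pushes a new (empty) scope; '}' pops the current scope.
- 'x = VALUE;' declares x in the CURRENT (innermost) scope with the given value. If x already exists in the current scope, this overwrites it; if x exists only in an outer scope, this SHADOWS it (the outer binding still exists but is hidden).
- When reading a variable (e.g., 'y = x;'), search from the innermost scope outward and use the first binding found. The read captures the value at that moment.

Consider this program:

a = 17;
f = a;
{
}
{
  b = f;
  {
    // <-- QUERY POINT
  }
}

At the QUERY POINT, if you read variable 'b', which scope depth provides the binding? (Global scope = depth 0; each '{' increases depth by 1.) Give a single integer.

Step 1: declare a=17 at depth 0
Step 2: declare f=(read a)=17 at depth 0
Step 3: enter scope (depth=1)
Step 4: exit scope (depth=0)
Step 5: enter scope (depth=1)
Step 6: declare b=(read f)=17 at depth 1
Step 7: enter scope (depth=2)
Visible at query point: a=17 b=17 f=17

Answer: 1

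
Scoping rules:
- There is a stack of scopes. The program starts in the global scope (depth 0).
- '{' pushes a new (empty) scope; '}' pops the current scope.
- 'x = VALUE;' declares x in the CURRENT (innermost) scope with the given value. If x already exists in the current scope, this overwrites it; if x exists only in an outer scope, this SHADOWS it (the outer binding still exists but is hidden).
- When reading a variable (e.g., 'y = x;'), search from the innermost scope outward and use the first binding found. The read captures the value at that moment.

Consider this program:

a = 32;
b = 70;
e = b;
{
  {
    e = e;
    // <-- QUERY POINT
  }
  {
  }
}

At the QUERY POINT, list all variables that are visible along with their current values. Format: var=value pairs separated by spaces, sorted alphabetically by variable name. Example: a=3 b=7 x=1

Answer: a=32 b=70 e=70

Derivation:
Step 1: declare a=32 at depth 0
Step 2: declare b=70 at depth 0
Step 3: declare e=(read b)=70 at depth 0
Step 4: enter scope (depth=1)
Step 5: enter scope (depth=2)
Step 6: declare e=(read e)=70 at depth 2
Visible at query point: a=32 b=70 e=70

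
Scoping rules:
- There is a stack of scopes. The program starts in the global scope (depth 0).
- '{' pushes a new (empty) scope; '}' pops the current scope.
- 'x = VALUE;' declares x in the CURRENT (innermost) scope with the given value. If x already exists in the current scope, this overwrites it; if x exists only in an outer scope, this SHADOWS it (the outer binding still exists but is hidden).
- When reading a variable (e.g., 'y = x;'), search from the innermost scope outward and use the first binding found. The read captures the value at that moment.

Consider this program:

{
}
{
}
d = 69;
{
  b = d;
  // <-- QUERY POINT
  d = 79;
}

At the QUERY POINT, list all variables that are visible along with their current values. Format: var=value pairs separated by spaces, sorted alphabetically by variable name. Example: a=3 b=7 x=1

Answer: b=69 d=69

Derivation:
Step 1: enter scope (depth=1)
Step 2: exit scope (depth=0)
Step 3: enter scope (depth=1)
Step 4: exit scope (depth=0)
Step 5: declare d=69 at depth 0
Step 6: enter scope (depth=1)
Step 7: declare b=(read d)=69 at depth 1
Visible at query point: b=69 d=69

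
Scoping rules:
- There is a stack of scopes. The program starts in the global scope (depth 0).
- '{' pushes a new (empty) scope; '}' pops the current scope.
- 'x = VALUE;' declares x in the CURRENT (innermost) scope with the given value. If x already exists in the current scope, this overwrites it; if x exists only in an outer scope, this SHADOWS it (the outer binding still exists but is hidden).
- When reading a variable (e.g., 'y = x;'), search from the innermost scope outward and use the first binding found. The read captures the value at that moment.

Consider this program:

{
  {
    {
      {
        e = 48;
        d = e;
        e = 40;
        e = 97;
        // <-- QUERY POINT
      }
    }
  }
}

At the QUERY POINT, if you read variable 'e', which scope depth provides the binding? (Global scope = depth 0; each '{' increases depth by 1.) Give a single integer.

Answer: 4

Derivation:
Step 1: enter scope (depth=1)
Step 2: enter scope (depth=2)
Step 3: enter scope (depth=3)
Step 4: enter scope (depth=4)
Step 5: declare e=48 at depth 4
Step 6: declare d=(read e)=48 at depth 4
Step 7: declare e=40 at depth 4
Step 8: declare e=97 at depth 4
Visible at query point: d=48 e=97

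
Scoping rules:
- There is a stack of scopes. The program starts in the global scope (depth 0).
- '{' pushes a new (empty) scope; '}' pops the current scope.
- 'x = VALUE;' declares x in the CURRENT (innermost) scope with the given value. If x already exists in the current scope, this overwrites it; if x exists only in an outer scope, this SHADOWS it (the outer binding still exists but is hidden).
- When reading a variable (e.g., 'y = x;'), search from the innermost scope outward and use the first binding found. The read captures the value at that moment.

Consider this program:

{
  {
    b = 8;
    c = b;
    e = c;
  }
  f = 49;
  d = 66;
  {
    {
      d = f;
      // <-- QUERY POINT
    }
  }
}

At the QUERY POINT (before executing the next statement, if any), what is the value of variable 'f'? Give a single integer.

Answer: 49

Derivation:
Step 1: enter scope (depth=1)
Step 2: enter scope (depth=2)
Step 3: declare b=8 at depth 2
Step 4: declare c=(read b)=8 at depth 2
Step 5: declare e=(read c)=8 at depth 2
Step 6: exit scope (depth=1)
Step 7: declare f=49 at depth 1
Step 8: declare d=66 at depth 1
Step 9: enter scope (depth=2)
Step 10: enter scope (depth=3)
Step 11: declare d=(read f)=49 at depth 3
Visible at query point: d=49 f=49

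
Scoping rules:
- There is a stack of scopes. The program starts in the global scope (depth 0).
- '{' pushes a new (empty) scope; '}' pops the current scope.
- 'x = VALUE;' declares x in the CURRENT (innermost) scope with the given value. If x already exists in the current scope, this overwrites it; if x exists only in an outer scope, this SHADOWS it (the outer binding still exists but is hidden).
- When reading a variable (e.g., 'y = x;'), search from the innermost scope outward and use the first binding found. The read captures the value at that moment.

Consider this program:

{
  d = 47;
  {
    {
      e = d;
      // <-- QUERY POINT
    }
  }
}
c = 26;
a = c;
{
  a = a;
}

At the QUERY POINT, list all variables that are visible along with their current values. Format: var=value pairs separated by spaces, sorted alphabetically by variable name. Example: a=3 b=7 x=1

Step 1: enter scope (depth=1)
Step 2: declare d=47 at depth 1
Step 3: enter scope (depth=2)
Step 4: enter scope (depth=3)
Step 5: declare e=(read d)=47 at depth 3
Visible at query point: d=47 e=47

Answer: d=47 e=47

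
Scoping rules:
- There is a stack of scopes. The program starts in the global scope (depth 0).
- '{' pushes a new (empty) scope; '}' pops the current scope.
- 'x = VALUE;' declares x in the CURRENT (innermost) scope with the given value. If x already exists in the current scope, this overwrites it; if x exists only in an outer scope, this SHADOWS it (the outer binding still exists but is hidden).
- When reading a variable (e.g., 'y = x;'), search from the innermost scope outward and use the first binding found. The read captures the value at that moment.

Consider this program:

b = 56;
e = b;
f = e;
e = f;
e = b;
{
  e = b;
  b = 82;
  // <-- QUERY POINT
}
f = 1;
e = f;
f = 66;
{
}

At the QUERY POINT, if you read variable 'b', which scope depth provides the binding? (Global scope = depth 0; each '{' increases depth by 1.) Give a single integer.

Answer: 1

Derivation:
Step 1: declare b=56 at depth 0
Step 2: declare e=(read b)=56 at depth 0
Step 3: declare f=(read e)=56 at depth 0
Step 4: declare e=(read f)=56 at depth 0
Step 5: declare e=(read b)=56 at depth 0
Step 6: enter scope (depth=1)
Step 7: declare e=(read b)=56 at depth 1
Step 8: declare b=82 at depth 1
Visible at query point: b=82 e=56 f=56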